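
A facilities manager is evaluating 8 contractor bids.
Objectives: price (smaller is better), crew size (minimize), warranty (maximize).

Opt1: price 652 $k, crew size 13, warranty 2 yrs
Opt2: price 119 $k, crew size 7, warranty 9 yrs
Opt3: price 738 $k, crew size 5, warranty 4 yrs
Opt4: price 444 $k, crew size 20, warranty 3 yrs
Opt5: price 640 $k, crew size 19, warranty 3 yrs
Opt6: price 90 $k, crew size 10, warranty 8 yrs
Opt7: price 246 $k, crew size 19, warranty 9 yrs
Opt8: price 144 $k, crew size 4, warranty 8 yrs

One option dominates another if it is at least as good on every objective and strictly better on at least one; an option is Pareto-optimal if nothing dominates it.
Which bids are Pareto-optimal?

Opt2, Opt6, Opt8

Opt1: dominated by Opt2 (price 119≤652, crew size 7≤13, warranty 9≥2).
Opt2: not dominated.
Opt3: dominated by Opt8 (price 144≤738, crew size 4≤5, warranty 8≥4).
Opt4: dominated by Opt2 (price 119≤444, crew size 7≤20, warranty 9≥3).
Opt5: dominated by Opt2 (price 119≤640, crew size 7≤19, warranty 9≥3).
Opt6: not dominated (best price).
Opt7: dominated by Opt2 (price 119≤246, crew size 7≤19, warranty 9≥9).
Opt8: not dominated (best crew size).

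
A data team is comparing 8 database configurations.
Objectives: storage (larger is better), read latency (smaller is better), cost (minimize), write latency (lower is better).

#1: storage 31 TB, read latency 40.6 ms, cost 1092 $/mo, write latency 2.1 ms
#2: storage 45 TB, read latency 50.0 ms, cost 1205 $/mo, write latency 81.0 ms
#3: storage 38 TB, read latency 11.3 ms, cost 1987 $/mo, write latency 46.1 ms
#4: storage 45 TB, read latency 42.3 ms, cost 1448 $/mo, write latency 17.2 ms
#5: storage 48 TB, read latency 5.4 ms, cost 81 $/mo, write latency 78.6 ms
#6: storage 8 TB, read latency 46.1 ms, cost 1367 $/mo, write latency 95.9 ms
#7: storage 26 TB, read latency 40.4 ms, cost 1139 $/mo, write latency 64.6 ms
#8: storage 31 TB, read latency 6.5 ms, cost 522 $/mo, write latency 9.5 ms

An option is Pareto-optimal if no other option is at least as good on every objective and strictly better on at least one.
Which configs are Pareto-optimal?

#1: not dominated (best write latency).
#2: dominated by #5 (storage 48≥45, read latency 5.4≤50.0, cost 81≤1205, write latency 78.6≤81.0).
#3: not dominated.
#4: not dominated.
#5: not dominated (best storage).
#6: dominated by #1 (storage 31≥8, read latency 40.6≤46.1, cost 1092≤1367, write latency 2.1≤95.9).
#7: dominated by #8 (storage 31≥26, read latency 6.5≤40.4, cost 522≤1139, write latency 9.5≤64.6).
#8: not dominated.

#1, #3, #4, #5, #8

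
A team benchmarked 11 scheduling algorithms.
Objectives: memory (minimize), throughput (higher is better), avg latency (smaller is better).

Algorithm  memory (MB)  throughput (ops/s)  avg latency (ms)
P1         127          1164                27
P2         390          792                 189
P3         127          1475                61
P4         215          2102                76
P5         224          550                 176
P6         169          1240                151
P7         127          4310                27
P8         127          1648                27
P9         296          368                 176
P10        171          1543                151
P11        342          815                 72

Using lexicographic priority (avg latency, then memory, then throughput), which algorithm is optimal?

P7

First minimize avg latency: best is 27, kept {P1, P7, P8}.
Then minimize memory: best is 127, kept {P1, P7, P8}.
Then maximize throughput: best is 4310, kept {P7}.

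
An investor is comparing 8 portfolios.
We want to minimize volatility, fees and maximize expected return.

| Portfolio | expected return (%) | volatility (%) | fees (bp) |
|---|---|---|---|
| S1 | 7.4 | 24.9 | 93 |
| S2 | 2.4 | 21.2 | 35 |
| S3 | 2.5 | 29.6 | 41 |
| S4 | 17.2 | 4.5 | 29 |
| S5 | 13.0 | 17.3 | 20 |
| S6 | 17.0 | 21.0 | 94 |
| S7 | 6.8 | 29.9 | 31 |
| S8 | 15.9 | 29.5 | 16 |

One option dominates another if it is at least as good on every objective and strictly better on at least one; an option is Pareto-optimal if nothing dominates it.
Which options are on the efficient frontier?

S1: dominated by S4 (expected return 17.2≥7.4, volatility 4.5≤24.9, fees 29≤93).
S2: dominated by S4 (expected return 17.2≥2.4, volatility 4.5≤21.2, fees 29≤35).
S3: dominated by S4 (expected return 17.2≥2.5, volatility 4.5≤29.6, fees 29≤41).
S4: not dominated (best expected return).
S5: not dominated.
S6: dominated by S4 (expected return 17.2≥17.0, volatility 4.5≤21.0, fees 29≤94).
S7: dominated by S4 (expected return 17.2≥6.8, volatility 4.5≤29.9, fees 29≤31).
S8: not dominated (best fees).

S4, S5, S8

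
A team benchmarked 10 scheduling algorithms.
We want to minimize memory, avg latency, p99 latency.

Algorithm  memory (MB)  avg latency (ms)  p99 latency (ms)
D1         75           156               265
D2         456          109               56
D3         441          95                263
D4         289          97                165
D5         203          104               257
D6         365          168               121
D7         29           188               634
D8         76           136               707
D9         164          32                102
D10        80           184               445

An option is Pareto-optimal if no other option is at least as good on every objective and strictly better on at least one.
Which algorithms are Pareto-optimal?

D1, D2, D7, D8, D9

D1: not dominated.
D2: not dominated (best p99 latency).
D3: dominated by D9 (memory 164≤441, avg latency 32≤95, p99 latency 102≤263).
D4: dominated by D9 (memory 164≤289, avg latency 32≤97, p99 latency 102≤165).
D5: dominated by D9 (memory 164≤203, avg latency 32≤104, p99 latency 102≤257).
D6: dominated by D9 (memory 164≤365, avg latency 32≤168, p99 latency 102≤121).
D7: not dominated (best memory).
D8: not dominated.
D9: not dominated (best avg latency).
D10: dominated by D1 (memory 75≤80, avg latency 156≤184, p99 latency 265≤445).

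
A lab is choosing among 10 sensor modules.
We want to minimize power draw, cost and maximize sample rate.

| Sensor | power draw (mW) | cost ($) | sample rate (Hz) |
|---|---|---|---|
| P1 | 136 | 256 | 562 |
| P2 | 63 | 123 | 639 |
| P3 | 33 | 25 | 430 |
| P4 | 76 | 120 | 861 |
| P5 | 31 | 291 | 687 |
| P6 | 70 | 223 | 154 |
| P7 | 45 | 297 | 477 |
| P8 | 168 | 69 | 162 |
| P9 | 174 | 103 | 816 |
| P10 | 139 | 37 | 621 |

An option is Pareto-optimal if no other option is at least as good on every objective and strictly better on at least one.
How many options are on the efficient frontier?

P1: dominated by P2 (power draw 63≤136, cost 123≤256, sample rate 639≥562).
P2: not dominated.
P3: not dominated (best cost).
P4: not dominated (best sample rate).
P5: not dominated (best power draw).
P6: dominated by P2 (power draw 63≤70, cost 123≤223, sample rate 639≥154).
P7: dominated by P5 (power draw 31≤45, cost 291≤297, sample rate 687≥477).
P8: dominated by P3 (power draw 33≤168, cost 25≤69, sample rate 430≥162).
P9: not dominated.
P10: not dominated.
Pareto-optimal: P2, P3, P4, P5, P9, P10 → 6.

6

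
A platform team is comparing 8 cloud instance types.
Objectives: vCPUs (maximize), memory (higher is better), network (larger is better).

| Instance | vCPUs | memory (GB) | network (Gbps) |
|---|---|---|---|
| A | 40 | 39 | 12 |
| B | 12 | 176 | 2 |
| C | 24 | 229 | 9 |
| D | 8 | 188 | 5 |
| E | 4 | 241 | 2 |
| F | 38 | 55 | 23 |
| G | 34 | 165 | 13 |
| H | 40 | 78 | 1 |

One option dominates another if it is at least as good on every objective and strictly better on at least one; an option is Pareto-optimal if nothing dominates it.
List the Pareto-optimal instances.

A: not dominated.
B: dominated by C (vCPUs 24≥12, memory 229≥176, network 9≥2).
C: not dominated.
D: dominated by C (vCPUs 24≥8, memory 229≥188, network 9≥5).
E: not dominated (best memory).
F: not dominated (best network).
G: not dominated.
H: not dominated.

A, C, E, F, G, H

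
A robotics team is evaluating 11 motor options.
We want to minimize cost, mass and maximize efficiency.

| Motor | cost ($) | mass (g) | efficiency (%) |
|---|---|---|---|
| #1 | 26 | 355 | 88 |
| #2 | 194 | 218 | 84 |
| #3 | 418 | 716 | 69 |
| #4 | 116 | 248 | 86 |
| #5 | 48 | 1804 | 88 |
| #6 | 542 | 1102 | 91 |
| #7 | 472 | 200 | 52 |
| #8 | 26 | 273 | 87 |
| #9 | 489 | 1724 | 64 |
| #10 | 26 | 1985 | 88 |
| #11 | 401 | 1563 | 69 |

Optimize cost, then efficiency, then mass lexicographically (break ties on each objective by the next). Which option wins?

First minimize cost: best is 26, kept {#1, #8, #10}.
Then maximize efficiency: best is 88, kept {#1, #10}.
Then minimize mass: best is 355, kept {#1}.

#1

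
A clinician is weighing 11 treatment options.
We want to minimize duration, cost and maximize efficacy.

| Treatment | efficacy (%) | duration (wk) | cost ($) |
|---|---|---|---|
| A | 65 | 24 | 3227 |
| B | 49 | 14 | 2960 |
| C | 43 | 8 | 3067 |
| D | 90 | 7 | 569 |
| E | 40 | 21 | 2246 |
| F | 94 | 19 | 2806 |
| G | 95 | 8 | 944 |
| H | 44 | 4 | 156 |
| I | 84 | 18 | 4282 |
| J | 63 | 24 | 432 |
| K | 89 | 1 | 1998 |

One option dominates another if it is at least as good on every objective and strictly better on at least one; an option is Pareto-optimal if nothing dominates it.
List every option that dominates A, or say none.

D, F, G, K

D: efficacy 90≥65, duration 7≤24, cost 569≤3227 — dominates A.
F: efficacy 94≥65, duration 19≤24, cost 2806≤3227 — dominates A.
G: efficacy 95≥65, duration 8≤24, cost 944≤3227 — dominates A.
K: efficacy 89≥65, duration 1≤24, cost 1998≤3227 — dominates A.
Others (B, C, E, H, I, J) are each worse than A on at least one objective.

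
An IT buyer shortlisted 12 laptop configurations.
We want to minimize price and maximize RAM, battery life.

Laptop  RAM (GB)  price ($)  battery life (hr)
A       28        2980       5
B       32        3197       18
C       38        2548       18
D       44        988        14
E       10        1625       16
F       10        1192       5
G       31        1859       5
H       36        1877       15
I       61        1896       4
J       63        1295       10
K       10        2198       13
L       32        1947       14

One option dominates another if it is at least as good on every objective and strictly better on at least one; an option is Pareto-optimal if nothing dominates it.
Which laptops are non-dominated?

A: dominated by C (RAM 38≥28, price 2548≤2980, battery life 18≥5).
B: dominated by C (RAM 38≥32, price 2548≤3197, battery life 18≥18).
C: not dominated.
D: not dominated (best price).
E: not dominated.
F: dominated by D (RAM 44≥10, price 988≤1192, battery life 14≥5).
G: dominated by D (RAM 44≥31, price 988≤1859, battery life 14≥5).
H: not dominated.
I: dominated by J (RAM 63≥61, price 1295≤1896, battery life 10≥4).
J: not dominated (best RAM).
K: dominated by D (RAM 44≥10, price 988≤2198, battery life 14≥13).
L: dominated by D (RAM 44≥32, price 988≤1947, battery life 14≥14).

C, D, E, H, J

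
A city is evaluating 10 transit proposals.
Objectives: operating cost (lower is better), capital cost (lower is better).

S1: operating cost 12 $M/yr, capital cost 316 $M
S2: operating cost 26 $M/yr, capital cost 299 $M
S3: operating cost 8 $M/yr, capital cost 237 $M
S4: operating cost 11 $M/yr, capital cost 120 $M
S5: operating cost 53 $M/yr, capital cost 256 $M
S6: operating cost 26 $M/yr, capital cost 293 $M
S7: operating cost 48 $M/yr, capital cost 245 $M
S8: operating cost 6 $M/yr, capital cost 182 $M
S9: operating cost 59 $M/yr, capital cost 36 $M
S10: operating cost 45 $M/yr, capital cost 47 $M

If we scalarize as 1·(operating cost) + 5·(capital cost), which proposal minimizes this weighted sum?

S1: 1·12 + 5·316 = 1592
S2: 1·26 + 5·299 = 1521
S3: 1·8 + 5·237 = 1193
S4: 1·11 + 5·120 = 611
S5: 1·53 + 5·256 = 1333
S6: 1·26 + 5·293 = 1491
S7: 1·48 + 5·245 = 1273
S8: 1·6 + 5·182 = 916
S9: 1·59 + 5·36 = 239
S10: 1·45 + 5·47 = 280
Lowest: S9 at 239.

S9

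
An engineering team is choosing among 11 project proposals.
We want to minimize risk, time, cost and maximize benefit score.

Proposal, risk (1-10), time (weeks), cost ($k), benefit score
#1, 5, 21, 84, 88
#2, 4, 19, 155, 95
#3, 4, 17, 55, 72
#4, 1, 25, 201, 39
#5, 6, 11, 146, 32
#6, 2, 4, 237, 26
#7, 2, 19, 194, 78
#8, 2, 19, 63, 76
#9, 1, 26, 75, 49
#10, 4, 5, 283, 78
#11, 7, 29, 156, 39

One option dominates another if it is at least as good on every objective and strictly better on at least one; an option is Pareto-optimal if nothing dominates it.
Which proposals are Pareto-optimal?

#1, #2, #3, #4, #5, #6, #7, #8, #9, #10

#1: not dominated.
#2: not dominated (best benefit score).
#3: not dominated (best cost).
#4: not dominated.
#5: not dominated.
#6: not dominated (best time).
#7: not dominated.
#8: not dominated.
#9: not dominated.
#10: not dominated.
#11: dominated by #1 (risk 5≤7, time 21≤29, cost 84≤156, benefit score 88≥39).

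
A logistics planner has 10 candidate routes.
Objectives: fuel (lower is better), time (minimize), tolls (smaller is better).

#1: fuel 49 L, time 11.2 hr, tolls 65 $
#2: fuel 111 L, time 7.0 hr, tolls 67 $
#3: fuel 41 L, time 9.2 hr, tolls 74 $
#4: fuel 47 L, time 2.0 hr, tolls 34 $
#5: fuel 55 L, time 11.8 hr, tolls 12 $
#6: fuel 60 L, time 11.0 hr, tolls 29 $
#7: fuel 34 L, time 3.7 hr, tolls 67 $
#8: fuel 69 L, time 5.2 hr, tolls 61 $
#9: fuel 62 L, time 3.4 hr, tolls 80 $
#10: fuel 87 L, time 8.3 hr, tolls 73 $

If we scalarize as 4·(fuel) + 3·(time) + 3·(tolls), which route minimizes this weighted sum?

#5

#1: 4·49 + 3·11.2 + 3·65 = 424.6
#2: 4·111 + 3·7.0 + 3·67 = 666.0
#3: 4·41 + 3·9.2 + 3·74 = 413.6
#4: 4·47 + 3·2.0 + 3·34 = 296.0
#5: 4·55 + 3·11.8 + 3·12 = 291.4
#6: 4·60 + 3·11.0 + 3·29 = 360.0
#7: 4·34 + 3·3.7 + 3·67 = 348.1
#8: 4·69 + 3·5.2 + 3·61 = 474.6
#9: 4·62 + 3·3.4 + 3·80 = 498.2
#10: 4·87 + 3·8.3 + 3·73 = 591.9
Lowest: #5 at 291.4.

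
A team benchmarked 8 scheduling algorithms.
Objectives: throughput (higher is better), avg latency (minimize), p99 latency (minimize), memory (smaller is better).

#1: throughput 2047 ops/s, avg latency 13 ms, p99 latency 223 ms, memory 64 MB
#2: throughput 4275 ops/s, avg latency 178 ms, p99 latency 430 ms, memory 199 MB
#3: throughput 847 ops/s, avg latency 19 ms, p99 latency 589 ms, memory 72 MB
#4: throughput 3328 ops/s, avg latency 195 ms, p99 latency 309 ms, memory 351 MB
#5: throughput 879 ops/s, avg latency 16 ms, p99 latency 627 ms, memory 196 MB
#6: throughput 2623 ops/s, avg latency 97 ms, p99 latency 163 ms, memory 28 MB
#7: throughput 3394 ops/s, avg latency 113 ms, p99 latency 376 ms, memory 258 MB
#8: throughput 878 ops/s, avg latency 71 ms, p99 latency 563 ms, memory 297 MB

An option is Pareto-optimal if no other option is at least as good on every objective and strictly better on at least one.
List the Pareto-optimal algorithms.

#1, #2, #4, #6, #7

#1: not dominated (best avg latency).
#2: not dominated (best throughput).
#3: dominated by #1 (throughput 2047≥847, avg latency 13≤19, p99 latency 223≤589, memory 64≤72).
#4: not dominated.
#5: dominated by #1 (throughput 2047≥879, avg latency 13≤16, p99 latency 223≤627, memory 64≤196).
#6: not dominated (best p99 latency).
#7: not dominated.
#8: dominated by #1 (throughput 2047≥878, avg latency 13≤71, p99 latency 223≤563, memory 64≤297).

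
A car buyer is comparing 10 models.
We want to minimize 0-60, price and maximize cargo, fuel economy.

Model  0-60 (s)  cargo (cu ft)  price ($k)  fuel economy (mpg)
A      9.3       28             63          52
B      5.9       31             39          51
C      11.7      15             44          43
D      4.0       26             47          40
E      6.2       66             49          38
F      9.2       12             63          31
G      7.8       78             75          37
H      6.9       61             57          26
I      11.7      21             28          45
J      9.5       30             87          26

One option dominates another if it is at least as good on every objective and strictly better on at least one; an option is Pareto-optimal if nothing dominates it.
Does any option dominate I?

No

A: worse on price (63 vs 28).
B: worse on price (39 vs 28).
C: worse on cargo (15 vs 21).
D: worse on price (47 vs 28).
E: worse on price (49 vs 28).
F: worse on cargo (12 vs 21).
G: worse on price (75 vs 28).
H: worse on price (57 vs 28).
J: worse on price (87 vs 28).
No option is at least as good as I on every objective and strictly better on one.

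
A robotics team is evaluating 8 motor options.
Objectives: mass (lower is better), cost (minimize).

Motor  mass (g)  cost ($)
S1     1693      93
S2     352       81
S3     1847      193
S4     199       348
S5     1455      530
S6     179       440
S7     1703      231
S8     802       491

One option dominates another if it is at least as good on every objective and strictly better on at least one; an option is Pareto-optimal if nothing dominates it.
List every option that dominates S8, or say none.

S2: mass 352≤802, cost 81≤491 — dominates S8.
S4: mass 199≤802, cost 348≤491 — dominates S8.
S6: mass 179≤802, cost 440≤491 — dominates S8.
Others (S1, S3, S5, S7) are each worse than S8 on at least one objective.

S2, S4, S6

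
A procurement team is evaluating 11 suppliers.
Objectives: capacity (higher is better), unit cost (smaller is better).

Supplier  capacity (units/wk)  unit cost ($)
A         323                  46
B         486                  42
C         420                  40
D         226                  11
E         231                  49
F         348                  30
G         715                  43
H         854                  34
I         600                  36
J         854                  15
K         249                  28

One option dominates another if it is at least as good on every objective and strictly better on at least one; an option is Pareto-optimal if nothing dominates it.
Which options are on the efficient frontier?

A: dominated by B (capacity 486≥323, unit cost 42≤46).
B: dominated by H (capacity 854≥486, unit cost 34≤42).
C: dominated by H (capacity 854≥420, unit cost 34≤40).
D: not dominated (best unit cost).
E: dominated by A (capacity 323≥231, unit cost 46≤49).
F: dominated by J (capacity 854≥348, unit cost 15≤30).
G: dominated by H (capacity 854≥715, unit cost 34≤43).
H: dominated by J (capacity 854≥854, unit cost 15≤34).
I: dominated by H (capacity 854≥600, unit cost 34≤36).
J: not dominated.
K: dominated by J (capacity 854≥249, unit cost 15≤28).

D, J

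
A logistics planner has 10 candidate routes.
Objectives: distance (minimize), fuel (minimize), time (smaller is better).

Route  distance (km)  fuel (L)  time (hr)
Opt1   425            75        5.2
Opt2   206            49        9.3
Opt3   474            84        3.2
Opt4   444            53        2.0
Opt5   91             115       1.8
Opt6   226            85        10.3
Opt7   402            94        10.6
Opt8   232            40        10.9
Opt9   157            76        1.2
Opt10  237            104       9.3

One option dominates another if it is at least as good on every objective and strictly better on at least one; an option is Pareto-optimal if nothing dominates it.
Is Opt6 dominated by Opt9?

Opt9 vs Opt6: distance 157≤226, fuel 76≤85, time 1.2≤10.3 — Opt9 is at least as good on every objective with at least one strict improvement.

Yes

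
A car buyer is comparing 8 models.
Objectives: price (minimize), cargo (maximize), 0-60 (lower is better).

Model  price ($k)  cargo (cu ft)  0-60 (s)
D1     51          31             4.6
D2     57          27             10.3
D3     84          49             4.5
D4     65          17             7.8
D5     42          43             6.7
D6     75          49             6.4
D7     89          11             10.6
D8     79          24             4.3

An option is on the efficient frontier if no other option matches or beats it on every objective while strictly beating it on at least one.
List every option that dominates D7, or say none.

D1, D2, D3, D4, D5, D6, D8

D1: price 51≤89, cargo 31≥11, 0-60 4.6≤10.6 — dominates D7.
D2: price 57≤89, cargo 27≥11, 0-60 10.3≤10.6 — dominates D7.
D3: price 84≤89, cargo 49≥11, 0-60 4.5≤10.6 — dominates D7.
D4: price 65≤89, cargo 17≥11, 0-60 7.8≤10.6 — dominates D7.
D5: price 42≤89, cargo 43≥11, 0-60 6.7≤10.6 — dominates D7.
D6: price 75≤89, cargo 49≥11, 0-60 6.4≤10.6 — dominates D7.
D8: price 79≤89, cargo 24≥11, 0-60 4.3≤10.6 — dominates D7.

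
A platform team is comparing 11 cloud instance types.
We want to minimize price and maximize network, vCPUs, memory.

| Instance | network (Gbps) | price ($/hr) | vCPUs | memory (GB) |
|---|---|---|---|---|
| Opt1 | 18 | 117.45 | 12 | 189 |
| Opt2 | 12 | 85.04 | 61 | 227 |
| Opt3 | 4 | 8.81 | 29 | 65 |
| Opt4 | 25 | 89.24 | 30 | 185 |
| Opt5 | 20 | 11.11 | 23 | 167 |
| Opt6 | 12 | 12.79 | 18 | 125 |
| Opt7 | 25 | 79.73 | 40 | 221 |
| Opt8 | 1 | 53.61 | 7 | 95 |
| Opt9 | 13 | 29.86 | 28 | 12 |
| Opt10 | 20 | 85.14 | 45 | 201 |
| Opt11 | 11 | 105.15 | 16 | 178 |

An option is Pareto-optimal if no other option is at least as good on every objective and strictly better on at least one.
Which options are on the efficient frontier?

Opt1: dominated by Opt7 (network 25≥18, price 79.73≤117.45, vCPUs 40≥12, memory 221≥189).
Opt2: not dominated (best vCPUs).
Opt3: not dominated (best price).
Opt4: dominated by Opt7 (network 25≥25, price 79.73≤89.24, vCPUs 40≥30, memory 221≥185).
Opt5: not dominated.
Opt6: dominated by Opt5 (network 20≥12, price 11.11≤12.79, vCPUs 23≥18, memory 167≥125).
Opt7: not dominated.
Opt8: dominated by Opt5 (network 20≥1, price 11.11≤53.61, vCPUs 23≥7, memory 167≥95).
Opt9: not dominated.
Opt10: not dominated.
Opt11: dominated by Opt2 (network 12≥11, price 85.04≤105.15, vCPUs 61≥16, memory 227≥178).

Opt2, Opt3, Opt5, Opt7, Opt9, Opt10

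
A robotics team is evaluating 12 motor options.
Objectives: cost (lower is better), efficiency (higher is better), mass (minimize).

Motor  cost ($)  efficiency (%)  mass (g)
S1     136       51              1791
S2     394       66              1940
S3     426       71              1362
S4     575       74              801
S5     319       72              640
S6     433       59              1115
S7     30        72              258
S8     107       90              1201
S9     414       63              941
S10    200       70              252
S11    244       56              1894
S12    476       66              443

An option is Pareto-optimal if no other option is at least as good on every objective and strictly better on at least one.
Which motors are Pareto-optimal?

S1: dominated by S7 (cost 30≤136, efficiency 72≥51, mass 258≤1791).
S2: dominated by S5 (cost 319≤394, efficiency 72≥66, mass 640≤1940).
S3: dominated by S5 (cost 319≤426, efficiency 72≥71, mass 640≤1362).
S4: not dominated.
S5: dominated by S7 (cost 30≤319, efficiency 72≥72, mass 258≤640).
S6: dominated by S5 (cost 319≤433, efficiency 72≥59, mass 640≤1115).
S7: not dominated (best cost).
S8: not dominated (best efficiency).
S9: dominated by S5 (cost 319≤414, efficiency 72≥63, mass 640≤941).
S10: not dominated (best mass).
S11: dominated by S7 (cost 30≤244, efficiency 72≥56, mass 258≤1894).
S12: dominated by S7 (cost 30≤476, efficiency 72≥66, mass 258≤443).

S4, S7, S8, S10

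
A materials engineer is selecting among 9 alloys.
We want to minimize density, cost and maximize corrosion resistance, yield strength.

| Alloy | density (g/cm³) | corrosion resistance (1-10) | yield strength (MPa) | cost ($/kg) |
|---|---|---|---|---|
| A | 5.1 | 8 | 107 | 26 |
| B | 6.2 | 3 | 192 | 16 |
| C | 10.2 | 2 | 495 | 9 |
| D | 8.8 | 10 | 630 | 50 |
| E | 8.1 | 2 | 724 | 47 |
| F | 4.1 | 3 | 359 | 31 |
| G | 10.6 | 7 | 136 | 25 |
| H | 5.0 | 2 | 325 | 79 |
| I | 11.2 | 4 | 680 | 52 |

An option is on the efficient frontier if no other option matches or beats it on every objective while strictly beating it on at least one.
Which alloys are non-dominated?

A: not dominated.
B: not dominated.
C: not dominated (best cost).
D: not dominated (best corrosion resistance).
E: not dominated (best yield strength).
F: not dominated (best density).
G: not dominated.
H: dominated by F (density 4.1≤5.0, corrosion resistance 3≥2, yield strength 359≥325, cost 31≤79).
I: not dominated.

A, B, C, D, E, F, G, I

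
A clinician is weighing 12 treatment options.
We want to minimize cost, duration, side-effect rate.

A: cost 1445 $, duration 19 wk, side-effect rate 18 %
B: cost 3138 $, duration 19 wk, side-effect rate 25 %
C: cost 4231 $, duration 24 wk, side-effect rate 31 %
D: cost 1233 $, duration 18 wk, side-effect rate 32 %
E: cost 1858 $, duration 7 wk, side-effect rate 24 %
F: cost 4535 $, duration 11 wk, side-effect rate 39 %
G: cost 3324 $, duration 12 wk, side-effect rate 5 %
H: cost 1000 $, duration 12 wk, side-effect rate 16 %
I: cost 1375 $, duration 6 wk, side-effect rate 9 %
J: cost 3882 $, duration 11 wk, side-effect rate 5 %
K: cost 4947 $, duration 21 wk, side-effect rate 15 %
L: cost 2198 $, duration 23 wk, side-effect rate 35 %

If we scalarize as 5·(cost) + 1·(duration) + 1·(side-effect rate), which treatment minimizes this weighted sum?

A: 5·1445 + 1·19 + 1·18 = 7262
B: 5·3138 + 1·19 + 1·25 = 15734
C: 5·4231 + 1·24 + 1·31 = 21210
D: 5·1233 + 1·18 + 1·32 = 6215
E: 5·1858 + 1·7 + 1·24 = 9321
F: 5·4535 + 1·11 + 1·39 = 22725
G: 5·3324 + 1·12 + 1·5 = 16637
H: 5·1000 + 1·12 + 1·16 = 5028
I: 5·1375 + 1·6 + 1·9 = 6890
J: 5·3882 + 1·11 + 1·5 = 19426
K: 5·4947 + 1·21 + 1·15 = 24771
L: 5·2198 + 1·23 + 1·35 = 11048
Lowest: H at 5028.

H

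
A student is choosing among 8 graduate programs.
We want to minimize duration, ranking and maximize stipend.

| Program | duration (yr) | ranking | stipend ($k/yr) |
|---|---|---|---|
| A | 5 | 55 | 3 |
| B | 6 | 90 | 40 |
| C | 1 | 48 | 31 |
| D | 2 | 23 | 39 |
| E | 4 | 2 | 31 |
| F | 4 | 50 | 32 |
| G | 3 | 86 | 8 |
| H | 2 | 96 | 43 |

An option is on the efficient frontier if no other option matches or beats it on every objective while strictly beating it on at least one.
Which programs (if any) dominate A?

C: duration 1≤5, ranking 48≤55, stipend 31≥3 — dominates A.
D: duration 2≤5, ranking 23≤55, stipend 39≥3 — dominates A.
E: duration 4≤5, ranking 2≤55, stipend 31≥3 — dominates A.
F: duration 4≤5, ranking 50≤55, stipend 32≥3 — dominates A.
Others (B, G, H) are each worse than A on at least one objective.

C, D, E, F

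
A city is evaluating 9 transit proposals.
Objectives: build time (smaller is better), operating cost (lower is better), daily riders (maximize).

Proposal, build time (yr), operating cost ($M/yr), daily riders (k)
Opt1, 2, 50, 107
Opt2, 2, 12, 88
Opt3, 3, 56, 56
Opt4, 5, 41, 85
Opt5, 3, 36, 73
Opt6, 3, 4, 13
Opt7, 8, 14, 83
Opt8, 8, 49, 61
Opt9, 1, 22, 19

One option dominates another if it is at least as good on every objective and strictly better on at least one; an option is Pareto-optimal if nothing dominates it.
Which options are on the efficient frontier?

Opt1: not dominated (best daily riders).
Opt2: not dominated.
Opt3: dominated by Opt1 (build time 2≤3, operating cost 50≤56, daily riders 107≥56).
Opt4: dominated by Opt2 (build time 2≤5, operating cost 12≤41, daily riders 88≥85).
Opt5: dominated by Opt2 (build time 2≤3, operating cost 12≤36, daily riders 88≥73).
Opt6: not dominated (best operating cost).
Opt7: dominated by Opt2 (build time 2≤8, operating cost 12≤14, daily riders 88≥83).
Opt8: dominated by Opt2 (build time 2≤8, operating cost 12≤49, daily riders 88≥61).
Opt9: not dominated (best build time).

Opt1, Opt2, Opt6, Opt9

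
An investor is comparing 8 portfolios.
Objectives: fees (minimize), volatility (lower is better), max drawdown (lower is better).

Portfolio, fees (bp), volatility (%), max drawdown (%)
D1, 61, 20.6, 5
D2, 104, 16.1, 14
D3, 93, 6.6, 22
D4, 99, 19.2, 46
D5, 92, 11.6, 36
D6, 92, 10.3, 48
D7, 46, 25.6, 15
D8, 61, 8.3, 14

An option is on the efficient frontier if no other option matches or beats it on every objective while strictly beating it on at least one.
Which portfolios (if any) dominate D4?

D3: fees 93≤99, volatility 6.6≤19.2, max drawdown 22≤46 — dominates D4.
D5: fees 92≤99, volatility 11.6≤19.2, max drawdown 36≤46 — dominates D4.
D8: fees 61≤99, volatility 8.3≤19.2, max drawdown 14≤46 — dominates D4.
Others (D1, D2, D6, D7) are each worse than D4 on at least one objective.

D3, D5, D8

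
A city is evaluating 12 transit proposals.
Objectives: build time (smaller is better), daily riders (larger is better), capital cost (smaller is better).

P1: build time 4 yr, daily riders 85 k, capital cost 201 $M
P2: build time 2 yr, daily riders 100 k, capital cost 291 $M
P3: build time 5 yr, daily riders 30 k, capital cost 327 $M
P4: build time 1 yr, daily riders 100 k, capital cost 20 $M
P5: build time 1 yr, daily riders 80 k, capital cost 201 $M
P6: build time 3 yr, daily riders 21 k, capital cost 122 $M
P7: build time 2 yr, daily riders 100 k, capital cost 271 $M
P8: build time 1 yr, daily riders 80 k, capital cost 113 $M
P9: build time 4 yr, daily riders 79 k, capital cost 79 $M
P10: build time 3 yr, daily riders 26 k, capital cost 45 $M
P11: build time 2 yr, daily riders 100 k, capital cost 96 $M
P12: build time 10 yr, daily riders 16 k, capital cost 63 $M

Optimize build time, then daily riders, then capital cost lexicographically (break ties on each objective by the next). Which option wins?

First minimize build time: best is 1, kept {P4, P5, P8}.
Then maximize daily riders: best is 100, kept {P4}.

P4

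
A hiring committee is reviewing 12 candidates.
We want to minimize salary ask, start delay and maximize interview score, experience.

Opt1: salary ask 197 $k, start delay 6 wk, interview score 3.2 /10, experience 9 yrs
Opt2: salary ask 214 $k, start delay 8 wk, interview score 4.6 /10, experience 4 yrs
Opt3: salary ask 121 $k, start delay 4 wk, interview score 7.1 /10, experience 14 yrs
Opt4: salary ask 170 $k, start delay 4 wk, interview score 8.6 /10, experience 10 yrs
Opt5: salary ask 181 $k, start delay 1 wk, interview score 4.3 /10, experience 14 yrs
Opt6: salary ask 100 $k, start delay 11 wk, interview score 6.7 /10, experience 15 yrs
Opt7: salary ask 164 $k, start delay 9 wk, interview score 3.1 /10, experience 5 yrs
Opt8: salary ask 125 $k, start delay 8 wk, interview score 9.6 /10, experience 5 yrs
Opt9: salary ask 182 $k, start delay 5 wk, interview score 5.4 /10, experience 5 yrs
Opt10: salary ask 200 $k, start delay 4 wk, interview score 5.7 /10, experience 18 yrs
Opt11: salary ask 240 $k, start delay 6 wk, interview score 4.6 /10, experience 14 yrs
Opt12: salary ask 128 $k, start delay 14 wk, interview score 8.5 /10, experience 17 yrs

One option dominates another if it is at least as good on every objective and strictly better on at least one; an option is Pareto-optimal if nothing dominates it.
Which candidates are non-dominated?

Opt3, Opt4, Opt5, Opt6, Opt8, Opt10, Opt12

Opt1: dominated by Opt3 (salary ask 121≤197, start delay 4≤6, interview score 7.1≥3.2, experience 14≥9).
Opt2: dominated by Opt3 (salary ask 121≤214, start delay 4≤8, interview score 7.1≥4.6, experience 14≥4).
Opt3: not dominated.
Opt4: not dominated.
Opt5: not dominated (best start delay).
Opt6: not dominated (best salary ask).
Opt7: dominated by Opt3 (salary ask 121≤164, start delay 4≤9, interview score 7.1≥3.1, experience 14≥5).
Opt8: not dominated (best interview score).
Opt9: dominated by Opt3 (salary ask 121≤182, start delay 4≤5, interview score 7.1≥5.4, experience 14≥5).
Opt10: not dominated (best experience).
Opt11: dominated by Opt3 (salary ask 121≤240, start delay 4≤6, interview score 7.1≥4.6, experience 14≥14).
Opt12: not dominated.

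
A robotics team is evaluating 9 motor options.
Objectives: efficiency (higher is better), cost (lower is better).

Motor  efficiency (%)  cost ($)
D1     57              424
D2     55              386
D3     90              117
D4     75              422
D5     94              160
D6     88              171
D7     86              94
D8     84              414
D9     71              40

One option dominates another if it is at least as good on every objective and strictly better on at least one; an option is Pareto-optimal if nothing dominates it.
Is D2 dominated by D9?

D9 vs D2: efficiency 71≥55, cost 40≤386 — D9 is at least as good on every objective with at least one strict improvement.

Yes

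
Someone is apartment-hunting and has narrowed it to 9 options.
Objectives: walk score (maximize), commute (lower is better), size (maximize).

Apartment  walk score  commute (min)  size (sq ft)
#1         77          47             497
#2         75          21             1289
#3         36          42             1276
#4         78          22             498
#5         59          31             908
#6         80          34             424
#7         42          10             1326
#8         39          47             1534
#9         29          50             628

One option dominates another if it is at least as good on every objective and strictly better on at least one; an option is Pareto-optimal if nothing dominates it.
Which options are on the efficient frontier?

#1: dominated by #4 (walk score 78≥77, commute 22≤47, size 498≥497).
#2: not dominated.
#3: dominated by #2 (walk score 75≥36, commute 21≤42, size 1289≥1276).
#4: not dominated.
#5: dominated by #2 (walk score 75≥59, commute 21≤31, size 1289≥908).
#6: not dominated (best walk score).
#7: not dominated (best commute).
#8: not dominated (best size).
#9: dominated by #2 (walk score 75≥29, commute 21≤50, size 1289≥628).

#2, #4, #6, #7, #8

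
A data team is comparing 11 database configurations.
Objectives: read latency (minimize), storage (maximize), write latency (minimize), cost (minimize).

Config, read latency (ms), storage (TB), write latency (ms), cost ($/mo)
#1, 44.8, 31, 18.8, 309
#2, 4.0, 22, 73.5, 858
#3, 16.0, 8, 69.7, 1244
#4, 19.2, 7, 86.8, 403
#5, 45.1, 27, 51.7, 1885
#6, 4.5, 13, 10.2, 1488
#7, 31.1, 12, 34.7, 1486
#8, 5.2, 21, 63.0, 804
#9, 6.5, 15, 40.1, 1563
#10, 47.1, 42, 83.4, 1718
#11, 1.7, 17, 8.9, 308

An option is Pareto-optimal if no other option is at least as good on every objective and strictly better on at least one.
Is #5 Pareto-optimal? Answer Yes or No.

No

#1 vs #5: read latency 44.8≤45.1, storage 31≥27, write latency 18.8≤51.7, cost 309≤1885 — #1 is at least as good on every objective and strictly better on at least one, so #1 dominates #5.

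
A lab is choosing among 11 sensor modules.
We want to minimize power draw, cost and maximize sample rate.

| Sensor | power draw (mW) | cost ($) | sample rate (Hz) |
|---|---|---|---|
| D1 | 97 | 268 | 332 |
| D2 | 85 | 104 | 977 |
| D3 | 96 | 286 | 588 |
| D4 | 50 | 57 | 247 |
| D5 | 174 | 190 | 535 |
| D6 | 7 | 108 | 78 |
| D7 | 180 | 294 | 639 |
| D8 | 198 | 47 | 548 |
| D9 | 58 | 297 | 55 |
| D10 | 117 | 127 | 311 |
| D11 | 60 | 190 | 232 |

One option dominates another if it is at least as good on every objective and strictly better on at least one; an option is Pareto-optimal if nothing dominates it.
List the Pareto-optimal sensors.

D2, D4, D6, D8

D1: dominated by D2 (power draw 85≤97, cost 104≤268, sample rate 977≥332).
D2: not dominated (best sample rate).
D3: dominated by D2 (power draw 85≤96, cost 104≤286, sample rate 977≥588).
D4: not dominated.
D5: dominated by D2 (power draw 85≤174, cost 104≤190, sample rate 977≥535).
D6: not dominated (best power draw).
D7: dominated by D2 (power draw 85≤180, cost 104≤294, sample rate 977≥639).
D8: not dominated (best cost).
D9: dominated by D4 (power draw 50≤58, cost 57≤297, sample rate 247≥55).
D10: dominated by D2 (power draw 85≤117, cost 104≤127, sample rate 977≥311).
D11: dominated by D4 (power draw 50≤60, cost 57≤190, sample rate 247≥232).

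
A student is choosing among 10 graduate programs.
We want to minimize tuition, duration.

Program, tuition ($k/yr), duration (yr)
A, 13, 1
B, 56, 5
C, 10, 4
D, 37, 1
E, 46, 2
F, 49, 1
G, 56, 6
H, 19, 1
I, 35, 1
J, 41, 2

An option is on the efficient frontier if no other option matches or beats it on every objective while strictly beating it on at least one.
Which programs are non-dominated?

A: not dominated.
B: dominated by A (tuition 13≤56, duration 1≤5).
C: not dominated (best tuition).
D: dominated by A (tuition 13≤37, duration 1≤1).
E: dominated by A (tuition 13≤46, duration 1≤2).
F: dominated by A (tuition 13≤49, duration 1≤1).
G: dominated by A (tuition 13≤56, duration 1≤6).
H: dominated by A (tuition 13≤19, duration 1≤1).
I: dominated by A (tuition 13≤35, duration 1≤1).
J: dominated by A (tuition 13≤41, duration 1≤2).

A, C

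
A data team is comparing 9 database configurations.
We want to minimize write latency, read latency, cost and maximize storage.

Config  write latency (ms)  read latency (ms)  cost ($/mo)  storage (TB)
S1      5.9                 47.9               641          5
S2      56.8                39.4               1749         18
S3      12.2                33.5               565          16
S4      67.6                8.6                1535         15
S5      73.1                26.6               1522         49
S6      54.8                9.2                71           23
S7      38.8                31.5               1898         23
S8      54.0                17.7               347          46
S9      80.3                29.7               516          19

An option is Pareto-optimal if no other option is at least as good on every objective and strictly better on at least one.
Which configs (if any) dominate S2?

S6: write latency 54.8≤56.8, read latency 9.2≤39.4, cost 71≤1749, storage 23≥18 — dominates S2.
S8: write latency 54.0≤56.8, read latency 17.7≤39.4, cost 347≤1749, storage 46≥18 — dominates S2.
Others (S1, S3, S4, S5, S7, S9) are each worse than S2 on at least one objective.

S6, S8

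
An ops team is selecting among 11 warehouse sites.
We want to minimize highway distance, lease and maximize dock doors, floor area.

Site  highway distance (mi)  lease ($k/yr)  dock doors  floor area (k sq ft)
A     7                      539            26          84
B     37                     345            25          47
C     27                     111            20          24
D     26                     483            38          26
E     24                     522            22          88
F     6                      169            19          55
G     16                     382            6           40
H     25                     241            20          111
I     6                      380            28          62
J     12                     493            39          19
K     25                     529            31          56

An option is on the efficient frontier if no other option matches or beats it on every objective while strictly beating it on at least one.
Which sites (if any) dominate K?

none

A: worse on lease (539 vs 529).
B: worse on highway distance (37 vs 25).
C: worse on highway distance (27 vs 25).
D: worse on highway distance (26 vs 25).
E: worse on dock doors (22 vs 31).
F: worse on dock doors (19 vs 31).
G: worse on dock doors (6 vs 31).
H: worse on dock doors (20 vs 31).
I: worse on dock doors (28 vs 31).
J: worse on floor area (19 vs 56).
No option dominates K.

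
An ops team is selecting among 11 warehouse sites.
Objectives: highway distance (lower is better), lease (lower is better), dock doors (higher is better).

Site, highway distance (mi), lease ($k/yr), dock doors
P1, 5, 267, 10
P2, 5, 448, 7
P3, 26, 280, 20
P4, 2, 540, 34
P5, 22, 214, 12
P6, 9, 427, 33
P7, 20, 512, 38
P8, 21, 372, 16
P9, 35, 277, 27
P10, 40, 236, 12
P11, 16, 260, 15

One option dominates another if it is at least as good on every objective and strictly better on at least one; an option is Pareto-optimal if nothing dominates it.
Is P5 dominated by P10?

P10 vs P5: P10 is worse on highway distance (40 vs 22), so it does not dominate P5.

No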